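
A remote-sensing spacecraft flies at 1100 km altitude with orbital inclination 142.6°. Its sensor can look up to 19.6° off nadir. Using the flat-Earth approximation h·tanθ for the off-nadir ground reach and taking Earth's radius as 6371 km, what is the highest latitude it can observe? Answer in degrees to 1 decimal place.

Retrograde orbit: the ground track reaches ±(180° − i) = ±(180 − 142.6) = ±37.4°.
Sensor half-swath on the ground ≈ 1100·tan(19.6°) = 392 km = 3.52° of latitude.
Maximum observable latitude ≈ 37.4 + 3.52 = 40.9°.

40.9°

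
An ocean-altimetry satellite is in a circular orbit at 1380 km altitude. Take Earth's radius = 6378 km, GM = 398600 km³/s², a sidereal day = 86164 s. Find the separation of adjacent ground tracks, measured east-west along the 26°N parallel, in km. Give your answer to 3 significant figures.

Semi-major axis a = 6378 + 1380 = 7758 km. Period T = 2π√(a³/μ) = 2π√(7758³/398600) = 6800.4 s = 113.34 min.
Node shift per orbit = (6800.4/86164) × 360° = 28.41°.
Equatorial spacing = 28.41 × 111.3 km/° = 3163 km.
At 26° latitude, spacing = 3163 × cos(26°) = 2843 km.

2840 km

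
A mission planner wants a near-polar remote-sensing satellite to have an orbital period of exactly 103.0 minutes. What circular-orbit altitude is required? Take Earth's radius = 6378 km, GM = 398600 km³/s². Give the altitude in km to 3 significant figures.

901 km

T = 103.0 min = 6180.0 s.
From T = 2π√(a³/μ): a = (μ T²/4π²)^(1/3) = (398600 × 6180.0² / 4π²)^(1/3) = 7279 km.
Altitude h = a − R = 7279 − 6378 = 901 km.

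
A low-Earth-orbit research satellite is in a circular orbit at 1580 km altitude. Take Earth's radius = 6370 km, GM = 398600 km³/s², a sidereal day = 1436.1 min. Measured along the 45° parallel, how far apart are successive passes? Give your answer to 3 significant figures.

Semi-major axis a = 6370 + 1580 = 7950 km. Period T = 2π√(a³/μ) = 2π√(7950³/398600) = 7054.4 s = 117.57 min.
Node shift per orbit = (7054.4/86166) × 360° = 29.47°.
Equatorial spacing = 29.47 × 111.2 km/° = 3277 km.
At 45° latitude, spacing = 3277 × cos(45°) = 2317 km.

2320 km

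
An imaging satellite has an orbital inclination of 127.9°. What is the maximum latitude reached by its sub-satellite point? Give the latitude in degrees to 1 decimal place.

52.1°

Retrograde orbit: the ground track reaches ±(180° − i) = ±(180 − 127.9) = ±52.1°.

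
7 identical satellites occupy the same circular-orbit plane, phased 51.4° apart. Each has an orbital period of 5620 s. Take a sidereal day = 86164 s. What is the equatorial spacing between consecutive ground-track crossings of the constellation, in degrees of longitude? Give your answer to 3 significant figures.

Single-satellite node shift = (5620.0/86164) × 360° = 23.48°.
With 7 satellites evenly phased, successive equator crossings are 23.48/7 = 3.354° apart.

3.35°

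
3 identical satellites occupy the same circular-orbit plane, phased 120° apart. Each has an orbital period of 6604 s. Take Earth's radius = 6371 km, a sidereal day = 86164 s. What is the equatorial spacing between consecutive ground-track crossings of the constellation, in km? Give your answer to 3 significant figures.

1020 km

Single-satellite node shift = (6604.0/86164) × 360° = 27.59°.
With 3 satellites evenly phased, successive equator crossings are 27.59/3 = 9.197° apart.
That is 9.197 × 111.2 = 1023 km at the equator.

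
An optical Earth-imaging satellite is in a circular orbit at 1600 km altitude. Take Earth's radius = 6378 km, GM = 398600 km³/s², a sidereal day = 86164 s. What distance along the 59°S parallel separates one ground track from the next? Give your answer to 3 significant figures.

Semi-major axis a = 6378 + 1600 = 7978 km. Period T = 2π√(a³/μ) = 2π√(7978³/398600) = 7091.7 s = 118.20 min.
Node shift per orbit = (7091.7/86164) × 360° = 29.63°.
Equatorial spacing = 29.63 × 111.3 km/° = 3298 km.
At 59° latitude, spacing = 3298 × cos(59°) = 1699 km.

1700 km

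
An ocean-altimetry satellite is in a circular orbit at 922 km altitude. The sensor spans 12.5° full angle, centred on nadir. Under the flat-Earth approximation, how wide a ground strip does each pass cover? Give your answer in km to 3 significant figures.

202 km

Half-angle = 12.5°/2 = 6.25°.
Swath width ≈ 2h·tan(θ/2) = 2 × 922 × tan(6.25°) = 202.0 km.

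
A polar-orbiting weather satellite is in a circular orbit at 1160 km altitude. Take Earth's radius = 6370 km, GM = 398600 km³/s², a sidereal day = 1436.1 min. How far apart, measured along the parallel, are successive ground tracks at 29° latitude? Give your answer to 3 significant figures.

Semi-major axis a = 6370 + 1160 = 7530 km. Period T = 2π√(a³/μ) = 2π√(7530³/398600) = 6502.8 s = 108.38 min.
Node shift per orbit = (6502.8/86166) × 360° = 27.17°.
Equatorial spacing = 27.17 × 111.2 km/° = 3021 km.
At 29° latitude, spacing = 3021 × cos(29°) = 2642 km.

2640 km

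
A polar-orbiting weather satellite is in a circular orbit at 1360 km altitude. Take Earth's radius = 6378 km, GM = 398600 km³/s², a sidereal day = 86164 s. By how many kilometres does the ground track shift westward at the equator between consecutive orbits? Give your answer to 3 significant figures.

Semi-major axis a = 6378 + 1360 = 7738 km. Period T = 2π√(a³/μ) = 2π√(7738³/398600) = 6774.1 s = 112.90 min.
During one orbit Earth rotates (6774.1 / 86164) × 360° = 28.30°.
At the equator that is 28.30° × (2π·6378/360) km/° = 28.30 × 111.3 = 3151 km.

3150 km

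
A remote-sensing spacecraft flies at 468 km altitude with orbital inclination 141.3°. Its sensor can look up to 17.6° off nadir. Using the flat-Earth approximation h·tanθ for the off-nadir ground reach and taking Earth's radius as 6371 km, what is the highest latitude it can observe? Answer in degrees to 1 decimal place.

40.0°

Retrograde orbit: the ground track reaches ±(180° − i) = ±(180 − 141.3) = ±38.7°.
Sensor half-swath on the ground ≈ 468·tan(17.6°) = 148 km = 1.34° of latitude.
Maximum observable latitude ≈ 38.7 + 1.34 = 40.0°.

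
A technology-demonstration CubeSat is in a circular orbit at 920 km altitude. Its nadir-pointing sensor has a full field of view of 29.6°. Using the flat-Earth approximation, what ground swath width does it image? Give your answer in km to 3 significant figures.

Half-angle = 29.6°/2 = 14.8°.
Swath width ≈ 2h·tan(θ/2) = 2 × 920 × tan(14.8°) = 486.1 km.

486 km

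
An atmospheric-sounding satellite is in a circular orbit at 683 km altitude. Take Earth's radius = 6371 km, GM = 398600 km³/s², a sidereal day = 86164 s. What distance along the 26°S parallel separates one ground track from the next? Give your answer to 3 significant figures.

2460 km

Semi-major axis a = 6371 + 683 = 7054 km. Period T = 2π√(a³/μ) = 2π√(7054³/398600) = 5896.1 s = 98.27 min.
Node shift per orbit = (5896.1/86164) × 360° = 24.63°.
Equatorial spacing = 24.63 × 111.2 km/° = 2739 km.
At 26° latitude, spacing = 2739 × cos(26°) = 2462 km.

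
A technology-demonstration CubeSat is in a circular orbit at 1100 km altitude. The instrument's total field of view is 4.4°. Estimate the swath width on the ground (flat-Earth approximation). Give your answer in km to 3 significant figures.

84.5 km

Half-angle = 4.4°/2 = 2.2°.
Swath width ≈ 2h·tan(θ/2) = 2 × 1100 × tan(2.2°) = 84.5 km.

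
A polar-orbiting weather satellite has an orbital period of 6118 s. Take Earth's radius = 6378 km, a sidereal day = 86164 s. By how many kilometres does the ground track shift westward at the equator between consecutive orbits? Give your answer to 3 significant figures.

During one orbit Earth rotates (6118.0 / 86164) × 360° = 25.56°.
At the equator that is 25.56° × (2π·6378/360) km/° = 25.56 × 111.3 = 2845 km.

2850 km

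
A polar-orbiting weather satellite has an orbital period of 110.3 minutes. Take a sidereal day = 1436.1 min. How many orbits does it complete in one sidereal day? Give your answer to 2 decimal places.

13.02

T = 110.3 min = 6618.0 s.
Orbits per sidereal day = 86166 / 6618.0 = 13.020.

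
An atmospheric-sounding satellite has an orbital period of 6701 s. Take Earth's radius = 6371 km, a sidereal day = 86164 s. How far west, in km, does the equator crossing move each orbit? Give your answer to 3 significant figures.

During one orbit Earth rotates (6701.0 / 86164) × 360° = 28.00°.
At the equator that is 28.00° × (2π·6371/360) km/° = 28.00 × 111.2 = 3113 km.

3110 km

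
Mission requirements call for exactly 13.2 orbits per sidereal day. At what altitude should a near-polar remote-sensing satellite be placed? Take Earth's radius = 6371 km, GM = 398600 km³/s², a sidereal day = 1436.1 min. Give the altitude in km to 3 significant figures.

Required period T = 86166 / 13.2 = 6527.7 s.
From T = 2π√(a³/μ): a = (μ T²/4π²)^(1/3) = (398600 × 6527.7² / 4π²)^(1/3) = 7549 km.
Altitude h = a − R = 7549 − 6371 = 1178 km.

1180 km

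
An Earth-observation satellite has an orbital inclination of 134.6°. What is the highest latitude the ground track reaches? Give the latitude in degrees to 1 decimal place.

45.4°

Retrograde orbit: the ground track reaches ±(180° − i) = ±(180 − 134.6) = ±45.4°.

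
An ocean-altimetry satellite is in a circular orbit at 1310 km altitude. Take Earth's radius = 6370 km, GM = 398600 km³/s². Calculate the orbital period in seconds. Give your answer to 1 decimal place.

Semi-major axis a = 6370 + 1310 = 7680 km. Period T = 2π√(a³/μ) = 2π√(7680³/398600) = 6698.1 s = 111.64 min.

6698.1 seconds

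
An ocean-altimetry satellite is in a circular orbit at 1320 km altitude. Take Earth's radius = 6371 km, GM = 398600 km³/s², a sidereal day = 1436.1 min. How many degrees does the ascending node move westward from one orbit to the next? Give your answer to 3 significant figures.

Semi-major axis a = 6371 + 1320 = 7691 km. Period T = 2π√(a³/μ) = 2π√(7691³/398600) = 6712.5 s = 111.88 min.
During one orbit Earth rotates (6712.5 / 86166) × 360° = 28.04°.

28.0°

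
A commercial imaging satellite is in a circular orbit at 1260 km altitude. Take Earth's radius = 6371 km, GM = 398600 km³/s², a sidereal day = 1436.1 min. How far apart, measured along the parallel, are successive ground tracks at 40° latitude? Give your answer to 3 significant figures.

Semi-major axis a = 6371 + 1260 = 7631 km. Period T = 2π√(a³/μ) = 2π√(7631³/398600) = 6634.1 s = 110.57 min.
Node shift per orbit = (6634.1/86166) × 360° = 27.72°.
Equatorial spacing = 27.72 × 111.2 km/° = 3082 km.
At 40° latitude, spacing = 3082 × cos(40°) = 2361 km.

2360 km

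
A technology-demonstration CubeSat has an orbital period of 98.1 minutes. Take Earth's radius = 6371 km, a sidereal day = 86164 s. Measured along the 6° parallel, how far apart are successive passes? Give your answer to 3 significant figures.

2720 km

T = 98.1 min = 5886.0 s.
Node shift per orbit = (5886.0/86164) × 360° = 24.59°.
Equatorial spacing = 24.59 × 111.2 km/° = 2735 km.
At 6° latitude, spacing = 2735 × cos(6°) = 2720 km.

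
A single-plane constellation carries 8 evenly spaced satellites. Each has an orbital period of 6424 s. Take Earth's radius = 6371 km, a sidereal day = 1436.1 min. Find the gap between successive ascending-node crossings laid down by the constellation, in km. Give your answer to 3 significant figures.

373 km

Single-satellite node shift = (6424.0/86166) × 360° = 26.84°.
With 8 satellites evenly phased, successive equator crossings are 26.84/8 = 3.355° apart.
That is 3.355 × 111.2 = 373 km at the equator.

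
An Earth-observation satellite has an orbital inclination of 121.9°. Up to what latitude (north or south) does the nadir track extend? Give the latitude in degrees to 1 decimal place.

58.1°

Retrograde orbit: the ground track reaches ±(180° − i) = ±(180 − 121.9) = ±58.1°.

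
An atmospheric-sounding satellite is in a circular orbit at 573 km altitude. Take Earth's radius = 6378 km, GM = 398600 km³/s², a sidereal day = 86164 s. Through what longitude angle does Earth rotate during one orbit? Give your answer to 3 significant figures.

Semi-major axis a = 6378 + 573 = 6951 km. Period T = 2π√(a³/μ) = 2π√(6951³/398600) = 5767.4 s = 96.12 min.
During one orbit Earth rotates (5767.4 / 86164) × 360° = 24.10°.

24.1°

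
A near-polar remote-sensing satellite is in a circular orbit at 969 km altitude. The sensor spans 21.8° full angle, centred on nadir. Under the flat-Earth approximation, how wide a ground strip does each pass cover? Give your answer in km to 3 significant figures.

373 km

Half-angle = 21.8°/2 = 10.9°.
Swath width ≈ 2h·tan(θ/2) = 2 × 969 × tan(10.9°) = 373.2 km.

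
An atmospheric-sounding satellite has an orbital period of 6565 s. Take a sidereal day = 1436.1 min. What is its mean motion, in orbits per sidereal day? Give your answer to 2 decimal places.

13.13

Orbits per sidereal day = 86166 / 6565.0 = 13.125.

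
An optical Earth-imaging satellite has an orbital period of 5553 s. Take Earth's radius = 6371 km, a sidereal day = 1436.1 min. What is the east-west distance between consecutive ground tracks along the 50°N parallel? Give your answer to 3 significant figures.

Node shift per orbit = (5553.0/86166) × 360° = 23.20°.
Equatorial spacing = 23.20 × 111.2 km/° = 2580 km.
At 50° latitude, spacing = 2580 × cos(50°) = 1658 km.

1660 km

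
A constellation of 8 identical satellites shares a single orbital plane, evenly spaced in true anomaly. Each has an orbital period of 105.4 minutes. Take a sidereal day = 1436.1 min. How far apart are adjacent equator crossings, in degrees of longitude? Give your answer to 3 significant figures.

3.30°

T = 105.4 min = 6324.0 s.
Single-satellite node shift = (6324.0/86166) × 360° = 26.42°.
With 8 satellites evenly phased, successive equator crossings are 26.42/8 = 3.303° apart.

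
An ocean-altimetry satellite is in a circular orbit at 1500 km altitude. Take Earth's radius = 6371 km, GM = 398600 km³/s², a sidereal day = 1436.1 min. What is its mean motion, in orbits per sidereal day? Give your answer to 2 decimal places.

Semi-major axis a = 6371 + 1500 = 7871 km. Period T = 2π√(a³/μ) = 2π√(7871³/398600) = 6949.5 s = 115.83 min.
Orbits per sidereal day = 86166 / 6949.5 = 12.399.

12.40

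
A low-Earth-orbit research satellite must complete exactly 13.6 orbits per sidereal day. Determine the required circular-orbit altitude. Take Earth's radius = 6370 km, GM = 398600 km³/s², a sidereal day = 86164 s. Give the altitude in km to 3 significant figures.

Required period T = 86164 / 13.6 = 6335.6 s.
From T = 2π√(a³/μ): a = (μ T²/4π²)^(1/3) = (398600 × 6335.6² / 4π²)^(1/3) = 7400 km.
Altitude h = a − R = 7400 − 6370 = 1030 km.

1030 km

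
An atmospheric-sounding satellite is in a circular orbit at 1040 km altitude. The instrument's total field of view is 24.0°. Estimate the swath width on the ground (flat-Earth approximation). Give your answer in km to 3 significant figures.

Half-angle = 24.0°/2 = 12°.
Swath width ≈ 2h·tan(θ/2) = 2 × 1040 × tan(12°) = 442.1 km.

442 km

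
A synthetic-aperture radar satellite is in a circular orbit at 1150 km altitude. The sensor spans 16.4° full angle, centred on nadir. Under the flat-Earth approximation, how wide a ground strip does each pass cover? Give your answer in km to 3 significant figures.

Half-angle = 16.4°/2 = 8.2°.
Swath width ≈ 2h·tan(θ/2) = 2 × 1150 × tan(8.2°) = 331.4 km.

331 km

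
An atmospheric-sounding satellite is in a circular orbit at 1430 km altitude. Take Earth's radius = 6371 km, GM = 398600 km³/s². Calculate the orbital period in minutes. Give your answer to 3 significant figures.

114 min

Semi-major axis a = 6371 + 1430 = 7801 km. Period T = 2π√(a³/μ) = 2π√(7801³/398600) = 6857.0 s = 114.28 min.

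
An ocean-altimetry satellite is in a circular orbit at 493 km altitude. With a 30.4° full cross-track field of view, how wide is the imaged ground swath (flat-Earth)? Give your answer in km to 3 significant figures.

268 km

Half-angle = 30.4°/2 = 15.2°.
Swath width ≈ 2h·tan(θ/2) = 2 × 493 × tan(15.2°) = 267.9 km.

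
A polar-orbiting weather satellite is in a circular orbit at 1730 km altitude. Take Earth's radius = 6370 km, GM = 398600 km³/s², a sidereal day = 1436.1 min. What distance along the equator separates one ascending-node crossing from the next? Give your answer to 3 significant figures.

Semi-major axis a = 6370 + 1730 = 8100 km. Period T = 2π√(a³/μ) = 2π√(8100³/398600) = 7255.0 s = 120.92 min.
During one orbit Earth rotates (7255.0 / 86166) × 360° = 30.31°.
At the equator that is 30.31° × (2π·6370/360) km/° = 30.31 × 111.2 = 3370 km.

3370 km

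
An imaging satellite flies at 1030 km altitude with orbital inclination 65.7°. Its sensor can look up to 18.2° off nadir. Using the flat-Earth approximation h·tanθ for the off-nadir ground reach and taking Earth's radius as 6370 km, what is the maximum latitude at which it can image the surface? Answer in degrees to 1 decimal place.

For a prograde orbit the ground track reaches latitude ±i = ±65.7°.
Sensor half-swath on the ground ≈ 1030·tan(18.2°) = 339 km = 3.05° of latitude.
Maximum observable latitude ≈ 65.7 + 3.05 = 68.7°.

68.7°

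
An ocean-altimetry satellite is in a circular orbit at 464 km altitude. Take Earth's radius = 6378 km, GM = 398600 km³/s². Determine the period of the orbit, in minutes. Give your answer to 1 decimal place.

Semi-major axis a = 6378 + 464 = 6842 km. Period T = 2π√(a³/μ) = 2π√(6842³/398600) = 5632.3 s = 93.87 min.

93.9 min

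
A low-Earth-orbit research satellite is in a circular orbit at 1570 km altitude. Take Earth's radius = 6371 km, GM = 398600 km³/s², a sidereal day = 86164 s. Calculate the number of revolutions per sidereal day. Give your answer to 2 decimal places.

12.23

Semi-major axis a = 6371 + 1570 = 7941 km. Period T = 2π√(a³/μ) = 2π√(7941³/398600) = 7042.5 s = 117.37 min.
Orbits per sidereal day = 86164 / 7042.5 = 12.235.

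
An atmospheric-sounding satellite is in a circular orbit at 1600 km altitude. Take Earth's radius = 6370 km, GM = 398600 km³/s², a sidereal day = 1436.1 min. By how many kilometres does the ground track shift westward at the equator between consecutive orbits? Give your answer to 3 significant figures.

Semi-major axis a = 6370 + 1600 = 7970 km. Period T = 2π√(a³/μ) = 2π√(7970³/398600) = 7081.1 s = 118.02 min.
During one orbit Earth rotates (7081.1 / 86166) × 360° = 29.58°.
At the equator that is 29.58° × (2π·6370/360) km/° = 29.58 × 111.2 = 3289 km.

3290 km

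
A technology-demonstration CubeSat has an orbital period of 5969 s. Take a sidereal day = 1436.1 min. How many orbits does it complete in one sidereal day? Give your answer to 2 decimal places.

Orbits per sidereal day = 86166 / 5969.0 = 14.436.

14.44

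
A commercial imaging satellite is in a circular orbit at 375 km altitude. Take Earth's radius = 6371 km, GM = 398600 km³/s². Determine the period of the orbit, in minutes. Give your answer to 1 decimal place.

Semi-major axis a = 6371 + 375 = 6746 km. Period T = 2π√(a³/μ) = 2π√(6746³/398600) = 5514.2 s = 91.90 min.

91.9 min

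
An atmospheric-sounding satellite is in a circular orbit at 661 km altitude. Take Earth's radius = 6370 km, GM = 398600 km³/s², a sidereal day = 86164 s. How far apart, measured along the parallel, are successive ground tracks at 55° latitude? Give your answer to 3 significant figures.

1560 km

Semi-major axis a = 6370 + 661 = 7031 km. Period T = 2π√(a³/μ) = 2π√(7031³/398600) = 5867.3 s = 97.79 min.
Node shift per orbit = (5867.3/86164) × 360° = 24.51°.
Equatorial spacing = 24.51 × 111.2 km/° = 2725 km.
At 55° latitude, spacing = 2725 × cos(55°) = 1563 km.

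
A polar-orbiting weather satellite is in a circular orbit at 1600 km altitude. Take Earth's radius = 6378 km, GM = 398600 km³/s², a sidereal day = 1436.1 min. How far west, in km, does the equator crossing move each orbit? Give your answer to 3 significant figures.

3300 km

Semi-major axis a = 6378 + 1600 = 7978 km. Period T = 2π√(a³/μ) = 2π√(7978³/398600) = 7091.7 s = 118.20 min.
During one orbit Earth rotates (7091.7 / 86166) × 360° = 29.63°.
At the equator that is 29.63° × (2π·6378/360) km/° = 29.63 × 111.3 = 3298 km.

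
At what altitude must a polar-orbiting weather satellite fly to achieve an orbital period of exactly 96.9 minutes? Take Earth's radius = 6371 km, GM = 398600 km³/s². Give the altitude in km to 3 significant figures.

617 km

T = 96.9 min = 5814.0 s.
From T = 2π√(a³/μ): a = (μ T²/4π²)^(1/3) = (398600 × 5814.0² / 4π²)^(1/3) = 6988 km.
Altitude h = a − R = 6988 − 6371 = 617 km.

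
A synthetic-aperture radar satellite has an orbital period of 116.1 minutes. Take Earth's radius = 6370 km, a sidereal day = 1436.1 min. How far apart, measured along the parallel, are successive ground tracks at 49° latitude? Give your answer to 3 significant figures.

2120 km

T = 116.1 min = 6966.0 s.
Node shift per orbit = (6966.0/86166) × 360° = 29.10°.
Equatorial spacing = 29.10 × 111.2 km/° = 3236 km.
At 49° latitude, spacing = 3236 × cos(49°) = 2123 km.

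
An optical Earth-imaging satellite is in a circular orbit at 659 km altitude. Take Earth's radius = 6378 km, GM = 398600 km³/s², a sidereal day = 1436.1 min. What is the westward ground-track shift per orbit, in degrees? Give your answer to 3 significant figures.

24.5°

Semi-major axis a = 6378 + 659 = 7037 km. Period T = 2π√(a³/μ) = 2π√(7037³/398600) = 5874.8 s = 97.91 min.
During one orbit Earth rotates (5874.8 / 86166) × 360° = 24.54°.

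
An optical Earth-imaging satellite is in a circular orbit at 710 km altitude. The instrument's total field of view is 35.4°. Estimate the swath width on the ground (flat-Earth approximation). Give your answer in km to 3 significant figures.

Half-angle = 35.4°/2 = 17.7°.
Swath width ≈ 2h·tan(θ/2) = 2 × 710 × tan(17.7°) = 453.2 km.

453 km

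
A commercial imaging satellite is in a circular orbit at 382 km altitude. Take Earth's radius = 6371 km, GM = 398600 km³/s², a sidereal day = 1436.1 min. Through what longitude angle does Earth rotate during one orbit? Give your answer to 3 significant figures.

23.1°

Semi-major axis a = 6371 + 382 = 6753 km. Period T = 2π√(a³/μ) = 2π√(6753³/398600) = 5522.8 s = 92.05 min.
During one orbit Earth rotates (5522.8 / 86166) × 360° = 23.07°.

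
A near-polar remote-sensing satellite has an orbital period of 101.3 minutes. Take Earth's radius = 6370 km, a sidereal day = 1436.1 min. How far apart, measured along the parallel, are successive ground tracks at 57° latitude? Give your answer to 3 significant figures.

1540 km

T = 101.3 min = 6078.0 s.
Node shift per orbit = (6078.0/86166) × 360° = 25.39°.
Equatorial spacing = 25.39 × 111.2 km/° = 2823 km.
At 57° latitude, spacing = 2823 × cos(57°) = 1538 km.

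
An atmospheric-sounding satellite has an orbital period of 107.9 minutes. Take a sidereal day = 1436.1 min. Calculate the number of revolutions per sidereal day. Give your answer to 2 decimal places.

13.31

T = 107.9 min = 6474.0 s.
Orbits per sidereal day = 86166 / 6474.0 = 13.310.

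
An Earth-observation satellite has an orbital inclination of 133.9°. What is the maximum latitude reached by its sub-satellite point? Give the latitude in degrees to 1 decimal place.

Retrograde orbit: the ground track reaches ±(180° − i) = ±(180 − 133.9) = ±46.1°.

46.1°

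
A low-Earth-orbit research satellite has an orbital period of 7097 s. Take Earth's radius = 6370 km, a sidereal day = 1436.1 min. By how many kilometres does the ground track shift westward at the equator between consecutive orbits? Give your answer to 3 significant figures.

During one orbit Earth rotates (7097.0 / 86166) × 360° = 29.65°.
At the equator that is 29.65° × (2π·6370/360) km/° = 29.65 × 111.2 = 3297 km.

3300 km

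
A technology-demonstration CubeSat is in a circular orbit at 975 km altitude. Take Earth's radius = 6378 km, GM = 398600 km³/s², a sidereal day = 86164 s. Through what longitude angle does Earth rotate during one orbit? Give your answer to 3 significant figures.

Semi-major axis a = 6378 + 975 = 7353 km. Period T = 2π√(a³/μ) = 2π√(7353³/398600) = 6274.9 s = 104.58 min.
During one orbit Earth rotates (6274.9 / 86164) × 360° = 26.22°.

26.2°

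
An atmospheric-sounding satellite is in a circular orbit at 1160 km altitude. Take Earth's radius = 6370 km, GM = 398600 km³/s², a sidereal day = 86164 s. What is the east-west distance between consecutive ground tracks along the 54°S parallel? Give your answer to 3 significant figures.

1780 km

Semi-major axis a = 6370 + 1160 = 7530 km. Period T = 2π√(a³/μ) = 2π√(7530³/398600) = 6502.8 s = 108.38 min.
Node shift per orbit = (6502.8/86164) × 360° = 27.17°.
Equatorial spacing = 27.17 × 111.2 km/° = 3021 km.
At 54° latitude, spacing = 3021 × cos(54°) = 1775 km.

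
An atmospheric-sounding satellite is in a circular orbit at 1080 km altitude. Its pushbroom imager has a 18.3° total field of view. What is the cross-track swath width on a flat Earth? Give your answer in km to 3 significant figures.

Half-angle = 18.3°/2 = 9.15°.
Swath width ≈ 2h·tan(θ/2) = 2 × 1080 × tan(9.15°) = 347.9 km.

348 km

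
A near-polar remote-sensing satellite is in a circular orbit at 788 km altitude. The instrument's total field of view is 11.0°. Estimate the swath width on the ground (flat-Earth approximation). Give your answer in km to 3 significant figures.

Half-angle = 11.0°/2 = 5.5°.
Swath width ≈ 2h·tan(θ/2) = 2 × 788 × tan(5.5°) = 151.8 km.

152 km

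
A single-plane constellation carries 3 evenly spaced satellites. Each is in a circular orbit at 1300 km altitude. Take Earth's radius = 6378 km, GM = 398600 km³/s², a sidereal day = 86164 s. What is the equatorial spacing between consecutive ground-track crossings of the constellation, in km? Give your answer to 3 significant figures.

1040 km

Semi-major axis a = 6378 + 1300 = 7678 km. Period T = 2π√(a³/μ) = 2π√(7678³/398600) = 6695.5 s = 111.59 min.
Single-satellite node shift = (6695.5/86164) × 360° = 27.97°.
With 3 satellites evenly phased, successive equator crossings are 27.97/3 = 9.325° apart.
That is 9.325 × 111.3 = 1038 km at the equator.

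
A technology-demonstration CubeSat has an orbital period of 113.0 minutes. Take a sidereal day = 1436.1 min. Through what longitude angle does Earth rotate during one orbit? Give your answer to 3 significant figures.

T = 113.0 min = 6780.0 s.
During one orbit Earth rotates (6780.0 / 86166) × 360° = 28.33°.

28.3°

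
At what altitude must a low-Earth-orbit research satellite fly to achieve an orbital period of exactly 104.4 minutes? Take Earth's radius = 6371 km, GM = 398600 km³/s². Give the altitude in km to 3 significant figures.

T = 104.4 min = 6264.0 s.
From T = 2π√(a³/μ): a = (μ T²/4π²)^(1/3) = (398600 × 6264.0² / 4π²)^(1/3) = 7344 km.
Altitude h = a − R = 7344 − 6371 = 973 km.

973 km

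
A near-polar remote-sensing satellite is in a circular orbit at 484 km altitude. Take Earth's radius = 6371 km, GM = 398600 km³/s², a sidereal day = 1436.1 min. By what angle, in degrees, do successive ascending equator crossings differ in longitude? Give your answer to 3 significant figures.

Semi-major axis a = 6371 + 484 = 6855 km. Period T = 2π√(a³/μ) = 2π√(6855³/398600) = 5648.4 s = 94.14 min.
During one orbit Earth rotates (5648.4 / 86166) × 360° = 23.60°.

23.6°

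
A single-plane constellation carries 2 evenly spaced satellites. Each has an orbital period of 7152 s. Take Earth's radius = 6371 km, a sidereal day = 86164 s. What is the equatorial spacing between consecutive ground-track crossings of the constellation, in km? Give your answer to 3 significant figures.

1660 km

Single-satellite node shift = (7152.0/86164) × 360° = 29.88°.
With 2 satellites evenly phased, successive equator crossings are 29.88/2 = 14.941° apart.
That is 14.941 × 111.2 = 1661 km at the equator.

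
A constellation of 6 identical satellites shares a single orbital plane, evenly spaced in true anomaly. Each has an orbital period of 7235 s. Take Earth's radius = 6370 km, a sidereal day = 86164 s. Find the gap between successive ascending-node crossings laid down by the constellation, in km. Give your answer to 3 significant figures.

560 km

Single-satellite node shift = (7235.0/86164) × 360° = 30.23°.
With 6 satellites evenly phased, successive equator crossings are 30.23/6 = 5.038° apart.
That is 5.038 × 111.2 = 560 km at the equator.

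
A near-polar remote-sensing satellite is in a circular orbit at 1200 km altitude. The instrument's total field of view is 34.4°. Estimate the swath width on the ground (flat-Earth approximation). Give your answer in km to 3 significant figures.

743 km

Half-angle = 34.4°/2 = 17.2°.
Swath width ≈ 2h·tan(θ/2) = 2 × 1200 × tan(17.2°) = 742.9 km.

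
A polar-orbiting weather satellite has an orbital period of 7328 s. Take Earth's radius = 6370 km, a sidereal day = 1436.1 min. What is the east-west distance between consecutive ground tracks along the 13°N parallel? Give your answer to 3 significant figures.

3320 km

Node shift per orbit = (7328.0/86166) × 360° = 30.62°.
Equatorial spacing = 30.62 × 111.2 km/° = 3404 km.
At 13° latitude, spacing = 3404 × cos(13°) = 3317 km.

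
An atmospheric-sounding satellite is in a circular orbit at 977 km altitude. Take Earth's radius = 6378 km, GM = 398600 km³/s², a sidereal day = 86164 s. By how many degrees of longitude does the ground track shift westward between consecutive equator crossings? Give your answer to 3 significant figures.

26.2°

Semi-major axis a = 6378 + 977 = 7355 km. Period T = 2π√(a³/μ) = 2π√(7355³/398600) = 6277.5 s = 104.62 min.
During one orbit Earth rotates (6277.5 / 86164) × 360° = 26.23°.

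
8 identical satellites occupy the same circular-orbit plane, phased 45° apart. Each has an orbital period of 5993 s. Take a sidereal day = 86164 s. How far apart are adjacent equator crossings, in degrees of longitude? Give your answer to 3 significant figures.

Single-satellite node shift = (5993.0/86164) × 360° = 25.04°.
With 8 satellites evenly phased, successive equator crossings are 25.04/8 = 3.130° apart.

3.13°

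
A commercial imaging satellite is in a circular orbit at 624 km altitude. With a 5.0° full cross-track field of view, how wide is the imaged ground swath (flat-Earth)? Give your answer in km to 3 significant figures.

54.5 km

Half-angle = 5.0°/2 = 2.5°.
Swath width ≈ 2h·tan(θ/2) = 2 × 624 × tan(2.5°) = 54.5 km.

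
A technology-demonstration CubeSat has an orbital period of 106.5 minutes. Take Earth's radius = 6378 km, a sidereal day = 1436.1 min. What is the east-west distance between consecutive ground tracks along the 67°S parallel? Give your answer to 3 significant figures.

T = 106.5 min = 6390.0 s.
Node shift per orbit = (6390.0/86166) × 360° = 26.70°.
Equatorial spacing = 26.70 × 111.3 km/° = 2972 km.
At 67° latitude, spacing = 2972 × cos(67°) = 1161 km.

1160 km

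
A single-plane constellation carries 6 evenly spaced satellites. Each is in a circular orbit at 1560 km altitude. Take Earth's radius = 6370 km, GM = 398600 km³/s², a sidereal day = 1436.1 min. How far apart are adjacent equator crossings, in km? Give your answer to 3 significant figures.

Semi-major axis a = 6370 + 1560 = 7930 km. Period T = 2π√(a³/μ) = 2π√(7930³/398600) = 7027.8 s = 117.13 min.
Single-satellite node shift = (7027.8/86166) × 360° = 29.36°.
With 6 satellites evenly phased, successive equator crossings are 29.36/6 = 4.894° apart.
That is 4.894 × 111.2 = 544 km at the equator.

544 km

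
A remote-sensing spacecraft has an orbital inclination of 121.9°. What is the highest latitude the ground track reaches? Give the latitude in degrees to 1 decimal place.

Retrograde orbit: the ground track reaches ±(180° − i) = ±(180 − 121.9) = ±58.1°.

58.1°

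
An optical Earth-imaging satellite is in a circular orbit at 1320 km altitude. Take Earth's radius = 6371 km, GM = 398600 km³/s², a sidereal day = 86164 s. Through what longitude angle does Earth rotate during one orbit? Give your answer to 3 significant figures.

28.0°

Semi-major axis a = 6371 + 1320 = 7691 km. Period T = 2π√(a³/μ) = 2π√(7691³/398600) = 6712.5 s = 111.88 min.
During one orbit Earth rotates (6712.5 / 86164) × 360° = 28.05°.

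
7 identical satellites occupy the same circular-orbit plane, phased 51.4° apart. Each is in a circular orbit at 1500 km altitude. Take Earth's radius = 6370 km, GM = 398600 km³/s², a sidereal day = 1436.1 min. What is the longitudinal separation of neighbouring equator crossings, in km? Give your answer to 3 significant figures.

461 km

Semi-major axis a = 6370 + 1500 = 7870 km. Period T = 2π√(a³/μ) = 2π√(7870³/398600) = 6948.2 s = 115.80 min.
Single-satellite node shift = (6948.2/86166) × 360° = 29.03°.
With 7 satellites evenly phased, successive equator crossings are 29.03/7 = 4.147° apart.
That is 4.147 × 111.2 = 461 km at the equator.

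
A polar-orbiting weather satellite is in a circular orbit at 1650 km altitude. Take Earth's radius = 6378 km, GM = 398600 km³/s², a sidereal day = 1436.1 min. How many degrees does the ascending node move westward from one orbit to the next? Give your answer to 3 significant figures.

Semi-major axis a = 6378 + 1650 = 8028 km. Period T = 2π√(a³/μ) = 2π√(8028³/398600) = 7158.5 s = 119.31 min.
During one orbit Earth rotates (7158.5 / 86166) × 360° = 29.91°.

29.9°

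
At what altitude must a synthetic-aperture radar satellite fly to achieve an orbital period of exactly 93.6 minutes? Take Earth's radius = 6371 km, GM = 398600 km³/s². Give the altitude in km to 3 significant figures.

458 km

T = 93.6 min = 5616.0 s.
From T = 2π√(a³/μ): a = (μ T²/4π²)^(1/3) = (398600 × 5616.0² / 4π²)^(1/3) = 6829 km.
Altitude h = a − R = 6829 − 6371 = 458 km.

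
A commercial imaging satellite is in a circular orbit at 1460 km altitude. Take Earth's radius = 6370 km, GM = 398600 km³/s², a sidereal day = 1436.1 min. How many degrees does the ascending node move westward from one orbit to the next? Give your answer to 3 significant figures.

28.8°

Semi-major axis a = 6370 + 1460 = 7830 km. Period T = 2π√(a³/μ) = 2π√(7830³/398600) = 6895.3 s = 114.92 min.
During one orbit Earth rotates (6895.3 / 86166) × 360° = 28.81°.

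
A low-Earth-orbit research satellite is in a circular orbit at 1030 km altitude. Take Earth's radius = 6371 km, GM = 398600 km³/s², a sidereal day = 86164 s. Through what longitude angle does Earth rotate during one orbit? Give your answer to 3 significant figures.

Semi-major axis a = 6371 + 1030 = 7401 km. Period T = 2π√(a³/μ) = 2π√(7401³/398600) = 6336.5 s = 105.61 min.
During one orbit Earth rotates (6336.5 / 86164) × 360° = 26.47°.

26.5°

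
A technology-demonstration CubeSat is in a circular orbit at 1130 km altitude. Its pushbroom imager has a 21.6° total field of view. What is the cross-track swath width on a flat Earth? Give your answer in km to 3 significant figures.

431 km

Half-angle = 21.6°/2 = 10.8°.
Swath width ≈ 2h·tan(θ/2) = 2 × 1130 × tan(10.8°) = 431.1 km.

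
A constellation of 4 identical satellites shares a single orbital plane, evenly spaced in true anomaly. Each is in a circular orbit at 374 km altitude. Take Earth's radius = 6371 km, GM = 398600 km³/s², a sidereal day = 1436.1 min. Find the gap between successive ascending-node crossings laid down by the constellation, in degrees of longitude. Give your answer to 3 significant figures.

Semi-major axis a = 6371 + 374 = 6745 km. Period T = 2π√(a³/μ) = 2π√(6745³/398600) = 5513.0 s = 91.88 min.
Single-satellite node shift = (5513.0/86166) × 360° = 23.03°.
With 4 satellites evenly phased, successive equator crossings are 23.03/4 = 5.758° apart.

5.76°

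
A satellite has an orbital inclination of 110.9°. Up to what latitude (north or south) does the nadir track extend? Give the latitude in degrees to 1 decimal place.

Retrograde orbit: the ground track reaches ±(180° − i) = ±(180 − 110.9) = ±69.1°.

69.1°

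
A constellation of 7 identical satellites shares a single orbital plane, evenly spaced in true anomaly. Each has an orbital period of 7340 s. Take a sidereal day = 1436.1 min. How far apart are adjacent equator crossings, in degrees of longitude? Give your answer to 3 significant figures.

Single-satellite node shift = (7340.0/86166) × 360° = 30.67°.
With 7 satellites evenly phased, successive equator crossings are 30.67/7 = 4.381° apart.

4.38°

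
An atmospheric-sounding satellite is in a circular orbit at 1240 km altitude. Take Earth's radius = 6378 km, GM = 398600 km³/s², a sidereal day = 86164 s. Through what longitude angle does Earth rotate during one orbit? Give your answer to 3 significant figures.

Semi-major axis a = 6378 + 1240 = 7618 km. Period T = 2π√(a³/μ) = 2π√(7618³/398600) = 6617.2 s = 110.29 min.
During one orbit Earth rotates (6617.2 / 86164) × 360° = 27.65°.

27.6°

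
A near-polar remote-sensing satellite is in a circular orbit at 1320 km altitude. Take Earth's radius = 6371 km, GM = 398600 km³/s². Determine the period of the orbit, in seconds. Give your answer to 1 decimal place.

6712.5 seconds

Semi-major axis a = 6371 + 1320 = 7691 km. Period T = 2π√(a³/μ) = 2π√(7691³/398600) = 6712.5 s = 111.88 min.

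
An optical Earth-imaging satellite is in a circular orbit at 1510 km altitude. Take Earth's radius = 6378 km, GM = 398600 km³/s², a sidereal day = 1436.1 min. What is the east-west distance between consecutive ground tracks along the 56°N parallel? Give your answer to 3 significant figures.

Semi-major axis a = 6378 + 1510 = 7888 km. Period T = 2π√(a³/μ) = 2π√(7888³/398600) = 6972.1 s = 116.20 min.
Node shift per orbit = (6972.1/86166) × 360° = 29.13°.
Equatorial spacing = 29.13 × 111.3 km/° = 3243 km.
At 56° latitude, spacing = 3243 × cos(56°) = 1813 km.

1810 km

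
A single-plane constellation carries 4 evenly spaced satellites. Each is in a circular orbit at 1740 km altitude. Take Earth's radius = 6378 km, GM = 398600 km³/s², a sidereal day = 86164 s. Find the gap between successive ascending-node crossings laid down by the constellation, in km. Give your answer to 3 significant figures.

846 km

Semi-major axis a = 6378 + 1740 = 8118 km. Period T = 2π√(a³/μ) = 2π√(8118³/398600) = 7279.2 s = 121.32 min.
Single-satellite node shift = (7279.2/86164) × 360° = 30.41°.
With 4 satellites evenly phased, successive equator crossings are 30.41/4 = 7.603° apart.
That is 7.603 × 111.3 = 846 km at the equator.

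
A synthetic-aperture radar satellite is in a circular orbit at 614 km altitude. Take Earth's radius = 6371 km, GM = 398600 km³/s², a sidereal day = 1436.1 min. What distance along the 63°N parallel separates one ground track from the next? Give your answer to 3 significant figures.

1230 km

Semi-major axis a = 6371 + 614 = 6985 km. Period T = 2π√(a³/μ) = 2π√(6985³/398600) = 5809.8 s = 96.83 min.
Node shift per orbit = (5809.8/86166) × 360° = 24.27°.
Equatorial spacing = 24.27 × 111.2 km/° = 2699 km.
At 63° latitude, spacing = 2699 × cos(63°) = 1225 km.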